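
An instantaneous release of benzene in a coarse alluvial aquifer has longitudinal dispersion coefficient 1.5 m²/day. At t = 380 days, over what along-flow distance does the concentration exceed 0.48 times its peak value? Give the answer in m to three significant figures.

The plume is Gaussian with σ = √(2Dt) = √(2 × 1.5 × 380) = 33.76 m.
C/C_peak = exp(−Δx²/(2σ²)) = 0.48 ⇒ Δx = σ·√(−2 ln 0.48) = 33.76 × 1.212 = 40.92 m.
Width = 2Δx = 81.8 m.

81.8 m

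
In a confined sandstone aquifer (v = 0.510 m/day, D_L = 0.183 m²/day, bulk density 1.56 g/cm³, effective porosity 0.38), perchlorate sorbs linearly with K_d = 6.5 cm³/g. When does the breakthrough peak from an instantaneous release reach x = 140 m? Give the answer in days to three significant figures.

7580 days

Retardation factor R = 1 + ρ_b·K_d/n = 1 + 1.56 × 6.5/0.38 = 27.68.
Sorption retards both mechanisms: v_R = v/R = 0.01842 m/day, D_R = D/R = 0.006611 m²/day.
Peak time from v_R²t² + 2D_R t − x² = 0: t = (√(D_R² + v_R²x²) − D_R)/v_R².
√(D_R² + v_R²x²) = √(0.006611² + 0.01842² × 140²) = 2.579; v_R² = 0.0003393.
t = (2.579 − 0.006611)/0.0003393 = 7580 days.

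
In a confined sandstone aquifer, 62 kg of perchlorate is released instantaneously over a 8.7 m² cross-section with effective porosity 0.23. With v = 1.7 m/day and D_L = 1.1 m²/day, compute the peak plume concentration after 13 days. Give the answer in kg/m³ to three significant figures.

2.31 kg/m³

The peak of an instantaneous 1D plume sits at x = vt; there the Gaussian factor is 1 and C_max = M/(n_e·A·√(4πDt)), where n_e·A is the pore area the mass is dissolved in.
√(4πDt) = √(4π × 1.1 × 13) = 13.41 m, so C_max = 62/(0.23 × 8.7 × 13.41) = 2.31 kg/m³.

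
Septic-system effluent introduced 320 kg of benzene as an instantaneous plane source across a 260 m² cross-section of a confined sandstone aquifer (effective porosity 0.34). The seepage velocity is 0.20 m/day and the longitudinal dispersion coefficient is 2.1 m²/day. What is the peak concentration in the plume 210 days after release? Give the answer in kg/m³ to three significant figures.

0.0486 kg/m³

The peak of an instantaneous 1D plume sits at x = vt; there the Gaussian factor is 1 and C_max = M/(n_e·A·√(4πDt)), where n_e·A is the pore area the mass is dissolved in.
√(4πDt) = √(4π × 2.1 × 210) = 74.44 m, so C_max = 320/(0.34 × 260 × 74.44) = 0.0486 kg/m³.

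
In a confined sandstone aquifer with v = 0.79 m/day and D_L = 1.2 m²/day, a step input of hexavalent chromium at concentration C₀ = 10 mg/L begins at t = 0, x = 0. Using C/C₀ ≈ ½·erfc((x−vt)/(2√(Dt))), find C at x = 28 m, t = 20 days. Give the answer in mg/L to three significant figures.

0.391 mg/L

For a continuous step input, C/C₀ ≈ ½·erfc((x−vt)/(2√(Dt))).
vt = 0.79 × 20 = 15.8 m and 2√(Dt) = 2√(1.2 × 20) = 9.798 m.
Argument (x−vt)/(2√(Dt)) = (28 − 15.8)/9.798 = 1.245; ½·erfc(1.245) = 0.03914.
C = 10 × 0.03914 = 0.391 mg/L.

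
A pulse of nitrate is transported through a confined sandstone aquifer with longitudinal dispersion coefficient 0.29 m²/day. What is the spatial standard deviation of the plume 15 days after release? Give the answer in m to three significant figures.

Dispersive spreading gives a Gaussian with σ² = 2Dt; advection only shifts the center.
σ = √(2 × 0.29 × 15) = 2.95 m.

2.95 m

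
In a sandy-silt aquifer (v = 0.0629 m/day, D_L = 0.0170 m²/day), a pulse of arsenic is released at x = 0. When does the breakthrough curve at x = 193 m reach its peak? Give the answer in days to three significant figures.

3060 days

For the 1D instantaneous-source solution, setting ∂C/∂t = 0 at fixed x gives v²t² + 2Dt − x² = 0, so t = (√(D² + v²x²) − D)/v².
√(D² + v²x²) = √(0.0170² + 0.0629² × 193²) = 12.14; v² = 0.00395641.
t = (12.14 − 0.0170)/0.00395641 = 3060 days (vs. the pure-advection estimate x/v = 3070 d).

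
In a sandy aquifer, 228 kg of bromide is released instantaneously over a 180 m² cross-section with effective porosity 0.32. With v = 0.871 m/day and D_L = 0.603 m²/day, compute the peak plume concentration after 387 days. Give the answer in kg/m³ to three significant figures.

The peak of an instantaneous 1D plume sits at x = vt; there the Gaussian factor is 1 and C_max = M/(n_e·A·√(4πDt)), where n_e·A is the pore area the mass is dissolved in.
√(4πDt) = √(4π × 0.603 × 387) = 54.15 m, so C_max = 228/(0.32 × 180 × 54.15) = 0.0731 kg/m³.

0.0731 kg/m³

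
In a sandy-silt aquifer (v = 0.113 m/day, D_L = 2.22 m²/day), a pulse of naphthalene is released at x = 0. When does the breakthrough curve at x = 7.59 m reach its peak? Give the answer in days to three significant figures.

For the 1D instantaneous-source solution, setting ∂C/∂t = 0 at fixed x gives v²t² + 2Dt − x² = 0, so t = (√(D² + v²x²) − D)/v².
√(D² + v²x²) = √(2.22² + 0.113² × 7.59²) = 2.380; v² = 0.012769.
t = (2.380 − 2.22)/0.012769 = 12.5 days (vs. the pure-advection estimate x/v = 67.2 d).

12.5 days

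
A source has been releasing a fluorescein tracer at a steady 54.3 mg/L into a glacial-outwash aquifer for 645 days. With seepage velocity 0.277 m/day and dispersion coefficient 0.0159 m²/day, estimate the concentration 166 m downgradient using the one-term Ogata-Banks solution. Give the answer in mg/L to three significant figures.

54.2 mg/L

For a continuous step input, C/C₀ ≈ ½·erfc((x−vt)/(2√(Dt))).
vt = 0.277 × 645 = 178.665 m and 2√(Dt) = 2√(0.0159 × 645) = 6.405 m.
Argument (x−vt)/(2√(Dt)) = (166 − 178.665)/6.405 = -1.977; ½·erfc(-1.977) = 0.9974.
C = 54.3 × 0.9974 = 54.2 mg/L.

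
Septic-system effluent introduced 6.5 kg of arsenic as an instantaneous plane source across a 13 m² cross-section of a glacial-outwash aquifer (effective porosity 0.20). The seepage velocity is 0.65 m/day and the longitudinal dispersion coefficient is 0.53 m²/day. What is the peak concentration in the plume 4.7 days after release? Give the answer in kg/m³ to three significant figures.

0.447 kg/m³

The peak of an instantaneous 1D plume sits at x = vt; there the Gaussian factor is 1 and C_max = M/(n_e·A·√(4πDt)), where n_e·A is the pore area the mass is dissolved in.
√(4πDt) = √(4π × 0.53 × 4.7) = 5.595 m, so C_max = 6.5/(0.20 × 13 × 5.595) = 0.447 kg/m³.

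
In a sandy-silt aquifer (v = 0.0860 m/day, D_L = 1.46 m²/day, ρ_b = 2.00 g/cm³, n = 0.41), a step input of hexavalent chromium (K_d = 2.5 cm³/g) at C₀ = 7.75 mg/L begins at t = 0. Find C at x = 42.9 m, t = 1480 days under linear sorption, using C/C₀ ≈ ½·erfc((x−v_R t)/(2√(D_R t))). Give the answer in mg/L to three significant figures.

Retardation factor R = 1 + ρ_b·K_d/n = 1 + 2.00 × 2.5/0.41 = 13.20.
Sorption retards both mechanisms: v_R = v/R = 0.006515 m/day, D_R = D/R = 0.1106 m²/day.
v_R·t = 0.006515 × 1480 = 9.6422 m; 2√(D_R t) = 25.59 m; argument = (42.9 − 9.6422)/25.59 = 1.300.
C = C₀ × ½·erfc(1.300) = 7.75 × 0.03300 = 0.256 mg/L.

0.256 mg/L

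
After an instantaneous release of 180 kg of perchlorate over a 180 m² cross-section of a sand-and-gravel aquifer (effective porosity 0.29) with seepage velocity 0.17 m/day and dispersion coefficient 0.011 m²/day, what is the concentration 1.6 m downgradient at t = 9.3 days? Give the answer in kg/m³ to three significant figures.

3.04 kg/m³

For an instantaneous plane source, C(x,t) = M/(n_e·A·√(4πDt)) · exp(−(x−vt)²/(4Dt)), with n_e·A the pore (flow) area.
Plume center vt = 0.17 × 9.3 = 1.581 m, so the well at 1.6 m is 0.019 m downgradient of the peak.
√(4πDt) = 1.134 m, giving peak height M/(n_e·A·√(4πDt)) = 180/(0.29 × 180 × 1.134) = 3.041 kg/m³.
(x−vt)²/(4Dt) = (0.019)²/(4 × 0.011 × 9.3) = 0.0008822; exp(−0.0008822) = 0.9991.
C = 3.041 × 0.9991 = 3.04 kg/m³.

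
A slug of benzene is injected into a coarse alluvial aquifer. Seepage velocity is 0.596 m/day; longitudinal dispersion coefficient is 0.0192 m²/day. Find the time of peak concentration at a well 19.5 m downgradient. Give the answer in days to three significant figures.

For the 1D instantaneous-source solution, setting ∂C/∂t = 0 at fixed x gives v²t² + 2Dt − x² = 0, so t = (√(D² + v²x²) − D)/v².
√(D² + v²x²) = √(0.0192² + 0.596² × 19.5²) = 11.62; v² = 0.355216.
t = (11.62 − 0.0192)/0.355216 = 32.7 days (vs. the pure-advection estimate x/v = 32.7 d).

32.7 days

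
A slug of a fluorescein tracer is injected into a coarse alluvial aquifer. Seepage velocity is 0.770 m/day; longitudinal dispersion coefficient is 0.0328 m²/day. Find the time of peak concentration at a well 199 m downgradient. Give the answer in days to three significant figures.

For the 1D instantaneous-source solution, setting ∂C/∂t = 0 at fixed x gives v²t² + 2Dt − x² = 0, so t = (√(D² + v²x²) − D)/v².
√(D² + v²x²) = √(0.0328² + 0.770² × 199²) = 153.2; v² = 0.5929.
t = (153.2 − 0.0328)/0.5929 = 258 days (vs. the pure-advection estimate x/v = 258 d).

258 days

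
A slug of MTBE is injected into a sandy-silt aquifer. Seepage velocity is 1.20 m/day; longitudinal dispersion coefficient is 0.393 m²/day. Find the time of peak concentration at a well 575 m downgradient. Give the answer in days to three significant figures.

479 days

For the 1D instantaneous-source solution, setting ∂C/∂t = 0 at fixed x gives v²t² + 2Dt − x² = 0, so t = (√(D² + v²x²) − D)/v².
√(D² + v²x²) = √(0.393² + 1.20² × 575²) = 690.0; v² = 1.44.
t = (690.0 − 0.393)/1.44 = 479 days (vs. the pure-advection estimate x/v = 479 d).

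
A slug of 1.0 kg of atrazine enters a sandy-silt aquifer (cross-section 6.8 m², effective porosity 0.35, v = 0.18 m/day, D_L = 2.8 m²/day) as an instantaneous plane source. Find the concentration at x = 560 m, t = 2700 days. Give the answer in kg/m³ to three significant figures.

0.00114 kg/m³

For an instantaneous plane source, C(x,t) = M/(n_e·A·√(4πDt)) · exp(−(x−vt)²/(4Dt)), with n_e·A the pore (flow) area.
Plume center vt = 0.18 × 2700 = 486 m, so the well at 560 m is 74 m downgradient of the peak.
√(4πDt) = 308.2 m, giving peak height M/(n_e·A·√(4πDt)) = 1.0/(0.35 × 6.8 × 308.2) = 0.001363 kg/m³.
(x−vt)²/(4Dt) = (74)²/(4 × 2.8 × 2700) = 0.1811; exp(−0.1811) = 0.8344.
C = 0.001363 × 0.8344 = 0.00114 kg/m³.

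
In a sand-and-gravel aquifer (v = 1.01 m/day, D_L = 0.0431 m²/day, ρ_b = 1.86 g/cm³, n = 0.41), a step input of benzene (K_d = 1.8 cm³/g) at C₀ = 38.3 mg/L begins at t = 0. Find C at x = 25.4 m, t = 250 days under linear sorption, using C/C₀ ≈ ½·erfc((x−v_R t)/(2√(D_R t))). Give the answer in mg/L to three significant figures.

Retardation factor R = 1 + ρ_b·K_d/n = 1 + 1.86 × 1.8/0.41 = 9.166.
Sorption retards both mechanisms: v_R = v/R = 0.1102 m/day, D_R = D/R = 0.004702 m²/day.
v_R·t = 0.1102 × 250 = 27.55 m; 2√(D_R t) = 2.168 m; argument = (25.4 − 27.55)/2.168 = -0.9917.
C = C₀ × ½·erfc(-0.9917) = 38.3 × 0.9196 = 35.2 mg/L.

35.2 mg/L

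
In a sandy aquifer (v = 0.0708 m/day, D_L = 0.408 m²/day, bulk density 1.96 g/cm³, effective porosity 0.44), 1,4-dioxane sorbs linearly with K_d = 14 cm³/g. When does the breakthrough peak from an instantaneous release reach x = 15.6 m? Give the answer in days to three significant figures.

9730 days

Retardation factor R = 1 + ρ_b·K_d/n = 1 + 1.96 × 14/0.44 = 63.36.
Sorption retards both mechanisms: v_R = v/R = 0.001117 m/day, D_R = D/R = 0.006439 m²/day.
Peak time from v_R²t² + 2D_R t − x² = 0: t = (√(D_R² + v_R²x²) − D_R)/v_R².
√(D_R² + v_R²x²) = √(0.006439² + 0.001117² × 15.6²) = 0.01858; v_R² = 1.248e-06.
t = (0.01858 − 0.006439)/1.248e-06 = 9730 days.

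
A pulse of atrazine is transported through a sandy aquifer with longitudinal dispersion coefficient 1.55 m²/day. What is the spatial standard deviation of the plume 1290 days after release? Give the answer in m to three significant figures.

Dispersive spreading gives a Gaussian with σ² = 2Dt; advection only shifts the center.
σ = √(2 × 1.55 × 1290) = 63.2 m.

63.2 m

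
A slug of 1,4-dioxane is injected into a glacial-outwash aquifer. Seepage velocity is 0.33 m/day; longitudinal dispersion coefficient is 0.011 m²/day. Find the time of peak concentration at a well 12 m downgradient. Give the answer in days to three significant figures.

36.3 days

For the 1D instantaneous-source solution, setting ∂C/∂t = 0 at fixed x gives v²t² + 2Dt − x² = 0, so t = (√(D² + v²x²) − D)/v².
√(D² + v²x²) = √(0.011² + 0.33² × 12²) = 3.960; v² = 0.1089.
t = (3.960 − 0.011)/0.1089 = 36.3 days (vs. the pure-advection estimate x/v = 36.4 d).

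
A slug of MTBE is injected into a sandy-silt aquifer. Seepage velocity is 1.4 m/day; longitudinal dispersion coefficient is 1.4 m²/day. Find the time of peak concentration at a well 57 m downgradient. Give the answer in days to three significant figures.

For the 1D instantaneous-source solution, setting ∂C/∂t = 0 at fixed x gives v²t² + 2Dt − x² = 0, so t = (√(D² + v²x²) − D)/v².
√(D² + v²x²) = √(1.4² + 1.4² × 57²) = 79.81; v² = 1.96.
t = (79.81 − 1.4)/1.96 = 40.0 days (vs. the pure-advection estimate x/v = 40.7 d).

40.0 days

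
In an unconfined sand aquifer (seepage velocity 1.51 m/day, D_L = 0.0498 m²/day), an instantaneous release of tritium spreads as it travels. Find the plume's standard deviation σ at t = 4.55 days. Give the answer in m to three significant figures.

Dispersive spreading gives a Gaussian with σ² = 2Dt; advection only shifts the center.
σ = √(2 × 0.0498 × 4.55) = 0.673 m.

0.673 m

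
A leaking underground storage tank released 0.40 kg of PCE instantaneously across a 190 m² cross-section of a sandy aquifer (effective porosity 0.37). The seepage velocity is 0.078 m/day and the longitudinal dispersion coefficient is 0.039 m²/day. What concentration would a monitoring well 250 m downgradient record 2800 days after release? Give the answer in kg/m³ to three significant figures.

1.56e-05 kg/m³

For an instantaneous plane source, C(x,t) = M/(n_e·A·√(4πDt)) · exp(−(x−vt)²/(4Dt)), with n_e·A the pore (flow) area.
Plume center vt = 0.078 × 2800 = 218.4 m, so the well at 250 m is 31.6 m downgradient of the peak.
√(4πDt) = 37.04 m, giving peak height M/(n_e·A·√(4πDt)) = 0.40/(0.37 × 190 × 37.04) = 0.0001536 kg/m³.
(x−vt)²/(4Dt) = (31.6)²/(4 × 0.039 × 2800) = 2.286; exp(−2.286) = 0.1017.
C = 0.0001536 × 0.1017 = 1.56e-05 kg/m³.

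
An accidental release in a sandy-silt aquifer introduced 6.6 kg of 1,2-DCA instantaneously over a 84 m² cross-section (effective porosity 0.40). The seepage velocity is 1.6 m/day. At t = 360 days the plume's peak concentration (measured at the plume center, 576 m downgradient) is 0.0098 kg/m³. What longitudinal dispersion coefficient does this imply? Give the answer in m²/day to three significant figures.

At the plume center C_max = M/(n_e·A·√(4πDt)), so D = M²/(4πt·(n_e·A·C_max)²).
n_e·A·C_max = 0.40 × 84 × 0.0098 = 0.3293 kg/m.
D = 6.6²/(4π × 360 × 0.3293²) = 0.0888 m²/day.

0.0888 m²/day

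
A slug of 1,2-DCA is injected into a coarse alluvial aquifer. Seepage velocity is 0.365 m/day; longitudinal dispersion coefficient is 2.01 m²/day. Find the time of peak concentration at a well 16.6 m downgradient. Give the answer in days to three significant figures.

For the 1D instantaneous-source solution, setting ∂C/∂t = 0 at fixed x gives v²t² + 2Dt − x² = 0, so t = (√(D² + v²x²) − D)/v².
√(D² + v²x²) = √(2.01² + 0.365² × 16.6²) = 6.384; v² = 0.133225.
t = (6.384 − 2.01)/0.133225 = 32.8 days (vs. the pure-advection estimate x/v = 45.5 d).

32.8 days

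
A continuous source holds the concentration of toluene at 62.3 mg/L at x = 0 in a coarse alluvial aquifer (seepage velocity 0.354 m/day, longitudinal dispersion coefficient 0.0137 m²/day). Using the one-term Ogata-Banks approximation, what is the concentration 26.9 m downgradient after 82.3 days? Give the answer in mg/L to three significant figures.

For a continuous step input, C/C₀ ≈ ½·erfc((x−vt)/(2√(Dt))).
vt = 0.354 × 82.3 = 29.1342 m and 2√(Dt) = 2√(0.0137 × 82.3) = 2.124 m.
Argument (x−vt)/(2√(Dt)) = (26.9 − 29.1342)/2.124 = -1.052; ½·erfc(-1.052) = 0.9316.
C = 62.3 × 0.9316 = 58.0 mg/L.

58.0 mg/L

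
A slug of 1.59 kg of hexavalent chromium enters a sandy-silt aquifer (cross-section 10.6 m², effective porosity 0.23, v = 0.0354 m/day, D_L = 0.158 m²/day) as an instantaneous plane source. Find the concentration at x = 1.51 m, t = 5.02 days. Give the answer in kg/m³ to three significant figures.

0.118 kg/m³

For an instantaneous plane source, C(x,t) = M/(n_e·A·√(4πDt)) · exp(−(x−vt)²/(4Dt)), with n_e·A the pore (flow) area.
Plume center vt = 0.0354 × 5.02 = 0.177708 m, so the well at 1.51 m is 1.332292 m downgradient of the peak.
√(4πDt) = 3.157 m, giving peak height M/(n_e·A·√(4πDt)) = 1.59/(0.23 × 10.6 × 3.157) = 0.2066 kg/m³.
(x−vt)²/(4Dt) = (1.332292)²/(4 × 0.158 × 5.02) = 0.5595; exp(−0.5595) = 0.5715.
C = 0.2066 × 0.5715 = 0.118 kg/m³.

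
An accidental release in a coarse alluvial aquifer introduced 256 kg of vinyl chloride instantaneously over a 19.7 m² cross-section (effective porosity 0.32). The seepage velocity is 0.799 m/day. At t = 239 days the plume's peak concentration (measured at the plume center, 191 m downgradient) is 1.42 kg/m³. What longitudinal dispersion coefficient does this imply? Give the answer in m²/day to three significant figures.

0.272 m²/day

At the plume center C_max = M/(n_e·A·√(4πDt)), so D = M²/(4πt·(n_e·A·C_max)²).
n_e·A·C_max = 0.32 × 19.7 × 1.42 = 8.952 kg/m.
D = 256²/(4π × 239 × 8.952²) = 0.272 m²/day.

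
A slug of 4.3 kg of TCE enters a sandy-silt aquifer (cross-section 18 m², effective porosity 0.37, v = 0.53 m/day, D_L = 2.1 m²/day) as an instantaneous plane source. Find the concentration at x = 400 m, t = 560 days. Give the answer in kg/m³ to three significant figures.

For an instantaneous plane source, C(x,t) = M/(n_e·A·√(4πDt)) · exp(−(x−vt)²/(4Dt)), with n_e·A the pore (flow) area.
Plume center vt = 0.53 × 560 = 296.8 m, so the well at 400 m is 103.2 m downgradient of the peak.
√(4πDt) = 121.6 m, giving peak height M/(n_e·A·√(4πDt)) = 4.3/(0.37 × 18 × 121.6) = 0.005310 kg/m³.
(x−vt)²/(4Dt) = (103.2)²/(4 × 2.1 × 560) = 2.264; exp(−2.264) = 0.1039.
C = 0.005310 × 0.1039 = 0.000552 kg/m³.

0.000552 kg/m³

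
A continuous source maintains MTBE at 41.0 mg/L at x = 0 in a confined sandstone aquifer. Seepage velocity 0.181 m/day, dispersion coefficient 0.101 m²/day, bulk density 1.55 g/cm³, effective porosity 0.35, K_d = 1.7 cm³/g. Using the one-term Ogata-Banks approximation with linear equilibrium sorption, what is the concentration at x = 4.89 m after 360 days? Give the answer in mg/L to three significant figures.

33.9 mg/L

Retardation factor R = 1 + ρ_b·K_d/n = 1 + 1.55 × 1.7/0.35 = 8.529.
Sorption retards both mechanisms: v_R = v/R = 0.02122 m/day, D_R = D/R = 0.01184 m²/day.
v_R·t = 0.02122 × 360 = 7.6392 m; 2√(D_R t) = 4.129 m; argument = (4.89 − 7.6392)/4.129 = -0.6658.
C = C₀ × ½·erfc(-0.6658) = 41.0 × 0.8268 = 33.9 mg/L.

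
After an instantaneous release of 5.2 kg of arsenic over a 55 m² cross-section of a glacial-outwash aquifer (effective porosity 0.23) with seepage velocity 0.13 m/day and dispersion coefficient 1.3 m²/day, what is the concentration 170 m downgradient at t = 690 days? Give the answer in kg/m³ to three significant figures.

0.000642 kg/m³

For an instantaneous plane source, C(x,t) = M/(n_e·A·√(4πDt)) · exp(−(x−vt)²/(4Dt)), with n_e·A the pore (flow) area.
Plume center vt = 0.13 × 690 = 89.7 m, so the well at 170 m is 80.3 m downgradient of the peak.
√(4πDt) = 106.2 m, giving peak height M/(n_e·A·√(4πDt)) = 5.2/(0.23 × 55 × 106.2) = 0.003871 kg/m³.
(x−vt)²/(4Dt) = (80.3)²/(4 × 1.3 × 690) = 1.797; exp(−1.797) = 0.1658.
C = 0.003871 × 0.1658 = 0.000642 kg/m³.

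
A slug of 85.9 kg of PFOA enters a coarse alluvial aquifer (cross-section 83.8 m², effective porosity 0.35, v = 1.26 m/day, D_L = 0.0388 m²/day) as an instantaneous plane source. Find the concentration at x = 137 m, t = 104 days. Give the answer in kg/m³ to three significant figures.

For an instantaneous plane source, C(x,t) = M/(n_e·A·√(4πDt)) · exp(−(x−vt)²/(4Dt)), with n_e·A the pore (flow) area.
Plume center vt = 1.26 × 104 = 131.04 m, so the well at 137 m is 5.96 m downgradient of the peak.
√(4πDt) = 7.121 m, giving peak height M/(n_e·A·√(4πDt)) = 85.9/(0.35 × 83.8 × 7.121) = 0.4113 kg/m³.
(x−vt)²/(4Dt) = (5.96)²/(4 × 0.0388 × 104) = 2.201; exp(−2.201) = 0.1107.
C = 0.4113 × 0.1107 = 0.0455 kg/m³.

0.0455 kg/m³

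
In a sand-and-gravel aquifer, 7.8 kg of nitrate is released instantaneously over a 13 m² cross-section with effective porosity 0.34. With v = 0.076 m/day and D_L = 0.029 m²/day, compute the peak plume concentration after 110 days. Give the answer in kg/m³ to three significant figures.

The peak of an instantaneous 1D plume sits at x = vt; there the Gaussian factor is 1 and C_max = M/(n_e·A·√(4πDt)), where n_e·A is the pore area the mass is dissolved in.
√(4πDt) = √(4π × 0.029 × 110) = 6.331 m, so C_max = 7.8/(0.34 × 13 × 6.331) = 0.279 kg/m³.

0.279 kg/m³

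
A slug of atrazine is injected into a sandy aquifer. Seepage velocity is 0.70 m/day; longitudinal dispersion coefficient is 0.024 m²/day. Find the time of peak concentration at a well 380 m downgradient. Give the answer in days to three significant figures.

For the 1D instantaneous-source solution, setting ∂C/∂t = 0 at fixed x gives v²t² + 2Dt − x² = 0, so t = (√(D² + v²x²) − D)/v².
√(D² + v²x²) = √(0.024² + 0.70² × 380²) = 266.0; v² = 0.49.
t = (266.0 − 0.024)/0.49 = 543 days (vs. the pure-advection estimate x/v = 543 d).

543 days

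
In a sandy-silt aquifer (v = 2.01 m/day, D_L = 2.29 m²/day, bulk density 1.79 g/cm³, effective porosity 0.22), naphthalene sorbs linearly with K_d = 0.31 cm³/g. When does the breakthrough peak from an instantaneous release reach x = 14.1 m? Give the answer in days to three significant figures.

22.8 days

Retardation factor R = 1 + ρ_b·K_d/n = 1 + 1.79 × 0.31/0.22 = 3.522.
Sorption retards both mechanisms: v_R = v/R = 0.5707 m/day, D_R = D/R = 0.6502 m²/day.
Peak time from v_R²t² + 2D_R t − x² = 0: t = (√(D_R² + v_R²x²) − D_R)/v_R².
√(D_R² + v_R²x²) = √(0.6502² + 0.5707² × 14.1²) = 8.073; v_R² = 0.3257.
t = (8.073 − 0.6502)/0.3257 = 22.8 days.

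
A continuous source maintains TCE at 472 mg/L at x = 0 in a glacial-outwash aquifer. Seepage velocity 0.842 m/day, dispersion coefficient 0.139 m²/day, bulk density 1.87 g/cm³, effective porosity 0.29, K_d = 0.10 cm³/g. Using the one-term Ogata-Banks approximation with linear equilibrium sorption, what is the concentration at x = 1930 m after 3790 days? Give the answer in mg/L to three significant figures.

309 mg/L

Retardation factor R = 1 + ρ_b·K_d/n = 1 + 1.87 × 0.10/0.29 = 1.645.
Sorption retards both mechanisms: v_R = v/R = 0.5119 m/day, D_R = D/R = 0.08450 m²/day.
v_R·t = 0.5119 × 3790 = 1940.101 m; 2√(D_R t) = 35.79 m; argument = (1930 − 1940.101)/35.79 = -0.2822.
C = C₀ × ½·erfc(-0.2822) = 472 × 0.6551 = 309 mg/L.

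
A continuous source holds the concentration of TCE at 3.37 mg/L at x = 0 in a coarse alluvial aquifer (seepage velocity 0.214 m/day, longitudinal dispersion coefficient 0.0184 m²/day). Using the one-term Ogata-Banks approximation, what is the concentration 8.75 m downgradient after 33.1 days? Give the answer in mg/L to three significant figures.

For a continuous step input, C/C₀ ≈ ½·erfc((x−vt)/(2√(Dt))).
vt = 0.214 × 33.1 = 7.0834 m and 2√(Dt) = 2√(0.0184 × 33.1) = 1.561 m.
Argument (x−vt)/(2√(Dt)) = (8.75 − 7.0834)/1.561 = 1.068; ½·erfc(1.068) = 0.06547.
C = 3.37 × 0.06547 = 0.221 mg/L.

0.221 mg/L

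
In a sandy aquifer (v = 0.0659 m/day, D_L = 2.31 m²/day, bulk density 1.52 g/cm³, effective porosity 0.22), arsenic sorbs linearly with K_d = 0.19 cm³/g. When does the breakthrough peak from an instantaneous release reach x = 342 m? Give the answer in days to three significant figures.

Retardation factor R = 1 + ρ_b·K_d/n = 1 + 1.52 × 0.19/0.22 = 2.313.
Sorption retards both mechanisms: v_R = v/R = 0.02849 m/day, D_R = D/R = 0.9987 m²/day.
Peak time from v_R²t² + 2D_R t − x² = 0: t = (√(D_R² + v_R²x²) − D_R)/v_R².
√(D_R² + v_R²x²) = √(0.9987² + 0.02849² × 342²) = 9.795; v_R² = 0.0008117.
t = (9.795 − 0.9987)/0.0008117 = 10800 days.

10800 days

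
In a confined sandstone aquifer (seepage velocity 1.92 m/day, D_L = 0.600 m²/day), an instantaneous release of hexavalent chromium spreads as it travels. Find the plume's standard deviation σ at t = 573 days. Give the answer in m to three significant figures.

26.2 m

Dispersive spreading gives a Gaussian with σ² = 2Dt; advection only shifts the center.
σ = √(2 × 0.600 × 573) = 26.2 m.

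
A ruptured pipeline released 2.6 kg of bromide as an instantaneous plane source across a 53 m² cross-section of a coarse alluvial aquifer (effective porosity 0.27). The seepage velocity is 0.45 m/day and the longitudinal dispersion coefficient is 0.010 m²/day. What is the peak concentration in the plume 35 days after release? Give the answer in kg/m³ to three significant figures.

The peak of an instantaneous 1D plume sits at x = vt; there the Gaussian factor is 1 and C_max = M/(n_e·A·√(4πDt)), where n_e·A is the pore area the mass is dissolved in.
√(4πDt) = √(4π × 0.010 × 35) = 2.097 m, so C_max = 2.6/(0.27 × 53 × 2.097) = 0.0866 kg/m³.

0.0866 kg/m³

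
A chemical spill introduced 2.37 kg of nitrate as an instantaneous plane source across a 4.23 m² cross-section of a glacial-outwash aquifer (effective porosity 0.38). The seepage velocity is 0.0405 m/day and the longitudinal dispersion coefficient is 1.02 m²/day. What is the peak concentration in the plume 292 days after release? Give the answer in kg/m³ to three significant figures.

0.0241 kg/m³

The peak of an instantaneous 1D plume sits at x = vt; there the Gaussian factor is 1 and C_max = M/(n_e·A·√(4πDt)), where n_e·A is the pore area the mass is dissolved in.
√(4πDt) = √(4π × 1.02 × 292) = 61.18 m, so C_max = 2.37/(0.38 × 4.23 × 61.18) = 0.0241 kg/m³.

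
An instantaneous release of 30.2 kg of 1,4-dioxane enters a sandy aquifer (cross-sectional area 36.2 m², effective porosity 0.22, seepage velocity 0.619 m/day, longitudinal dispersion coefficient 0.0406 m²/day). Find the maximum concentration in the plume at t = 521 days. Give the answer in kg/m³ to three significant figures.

The peak of an instantaneous 1D plume sits at x = vt; there the Gaussian factor is 1 and C_max = M/(n_e·A·√(4πDt)), where n_e·A is the pore area the mass is dissolved in.
√(4πDt) = √(4π × 0.0406 × 521) = 16.30 m, so C_max = 30.2/(0.22 × 36.2 × 16.30) = 0.233 kg/m³.

0.233 kg/m³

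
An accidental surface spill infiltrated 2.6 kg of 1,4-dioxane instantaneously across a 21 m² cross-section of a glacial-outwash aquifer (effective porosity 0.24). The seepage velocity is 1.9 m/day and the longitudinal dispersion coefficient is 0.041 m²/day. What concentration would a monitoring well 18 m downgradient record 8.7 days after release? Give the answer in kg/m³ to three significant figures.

For an instantaneous plane source, C(x,t) = M/(n_e·A·√(4πDt)) · exp(−(x−vt)²/(4Dt)), with n_e·A the pore (flow) area.
Plume center vt = 1.9 × 8.7 = 16.53 m, so the well at 18 m is 1.47 m downgradient of the peak.
√(4πDt) = 2.117 m, giving peak height M/(n_e·A·√(4πDt)) = 2.6/(0.24 × 21 × 2.117) = 0.2437 kg/m³.
(x−vt)²/(4Dt) = (1.47)²/(4 × 0.041 × 8.7) = 1.515; exp(−1.515) = 0.2198.
C = 0.2437 × 0.2198 = 0.0536 kg/m³.

0.0536 kg/m³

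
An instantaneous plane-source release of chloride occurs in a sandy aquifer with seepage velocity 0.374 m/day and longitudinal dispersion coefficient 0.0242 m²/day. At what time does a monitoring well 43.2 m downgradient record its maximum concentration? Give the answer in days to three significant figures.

115 days

For the 1D instantaneous-source solution, setting ∂C/∂t = 0 at fixed x gives v²t² + 2Dt − x² = 0, so t = (√(D² + v²x²) − D)/v².
√(D² + v²x²) = √(0.0242² + 0.374² × 43.2²) = 16.16; v² = 0.139876.
t = (16.16 − 0.0242)/0.139876 = 115 days (vs. the pure-advection estimate x/v = 116 d).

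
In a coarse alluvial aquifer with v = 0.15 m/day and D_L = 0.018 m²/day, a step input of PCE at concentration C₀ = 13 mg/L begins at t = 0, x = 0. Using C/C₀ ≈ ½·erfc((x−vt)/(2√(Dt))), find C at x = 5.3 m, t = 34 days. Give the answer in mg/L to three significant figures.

5.57 mg/L

For a continuous step input, C/C₀ ≈ ½·erfc((x−vt)/(2√(Dt))).
vt = 0.15 × 34 = 5.1 m and 2√(Dt) = 2√(0.018 × 34) = 1.565 m.
Argument (x−vt)/(2√(Dt)) = (5.3 − 5.1)/1.565 = 0.1278; ½·erfc(0.1278) = 0.4283.
C = 13 × 0.4283 = 5.57 mg/L.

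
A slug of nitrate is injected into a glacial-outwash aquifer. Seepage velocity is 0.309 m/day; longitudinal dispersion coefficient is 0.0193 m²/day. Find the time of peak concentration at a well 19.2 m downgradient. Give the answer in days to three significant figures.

For the 1D instantaneous-source solution, setting ∂C/∂t = 0 at fixed x gives v²t² + 2Dt − x² = 0, so t = (√(D² + v²x²) − D)/v².
√(D² + v²x²) = √(0.0193² + 0.309² × 19.2²) = 5.933; v² = 0.095481.
t = (5.933 − 0.0193)/0.095481 = 61.9 days (vs. the pure-advection estimate x/v = 62.1 d).

61.9 days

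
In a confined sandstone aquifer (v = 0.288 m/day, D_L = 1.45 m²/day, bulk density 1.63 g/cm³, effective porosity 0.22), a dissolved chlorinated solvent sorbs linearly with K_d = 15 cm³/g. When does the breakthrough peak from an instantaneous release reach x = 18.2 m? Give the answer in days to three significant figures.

5390 days

Retardation factor R = 1 + ρ_b·K_d/n = 1 + 1.63 × 15/0.22 = 112.1.
Sorption retards both mechanisms: v_R = v/R = 0.002569 m/day, D_R = D/R = 0.01293 m²/day.
Peak time from v_R²t² + 2D_R t − x² = 0: t = (√(D_R² + v_R²x²) − D_R)/v_R².
√(D_R² + v_R²x²) = √(0.01293² + 0.002569² × 18.2²) = 0.04851; v_R² = 6.600e-06.
t = (0.04851 − 0.01293)/6.600e-06 = 5390 days.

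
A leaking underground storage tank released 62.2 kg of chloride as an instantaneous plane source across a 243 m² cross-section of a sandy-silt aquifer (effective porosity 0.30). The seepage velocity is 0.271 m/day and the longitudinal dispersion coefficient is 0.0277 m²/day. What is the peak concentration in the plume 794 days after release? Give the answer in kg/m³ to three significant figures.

The peak of an instantaneous 1D plume sits at x = vt; there the Gaussian factor is 1 and C_max = M/(n_e·A·√(4πDt)), where n_e·A is the pore area the mass is dissolved in.
√(4πDt) = √(4π × 0.0277 × 794) = 16.62 m, so C_max = 62.2/(0.30 × 243 × 16.62) = 0.0513 kg/m³.

0.0513 kg/m³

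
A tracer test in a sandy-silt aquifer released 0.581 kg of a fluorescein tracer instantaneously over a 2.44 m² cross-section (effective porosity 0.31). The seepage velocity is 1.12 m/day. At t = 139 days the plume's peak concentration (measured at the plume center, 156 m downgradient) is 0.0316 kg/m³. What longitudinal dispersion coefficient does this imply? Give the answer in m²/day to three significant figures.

At the plume center C_max = M/(n_e·A·√(4πDt)), so D = M²/(4πt·(n_e·A·C_max)²).
n_e·A·C_max = 0.31 × 2.44 × 0.0316 = 0.02390 kg/m.
D = 0.581²/(4π × 139 × 0.02390²) = 0.338 m²/day.

0.338 m²/day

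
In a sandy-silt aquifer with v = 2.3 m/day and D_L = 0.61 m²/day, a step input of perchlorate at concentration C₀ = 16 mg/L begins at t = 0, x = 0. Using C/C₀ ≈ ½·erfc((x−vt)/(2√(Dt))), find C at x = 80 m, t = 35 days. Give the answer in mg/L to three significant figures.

8.49 mg/L

For a continuous step input, C/C₀ ≈ ½·erfc((x−vt)/(2√(Dt))).
vt = 2.3 × 35 = 80.5 m and 2√(Dt) = 2√(0.61 × 35) = 9.241 m.
Argument (x−vt)/(2√(Dt)) = (80 − 80.5)/9.241 = -0.05411; ½·erfc(-0.05411) = 0.5305.
C = 16 × 0.5305 = 8.49 mg/L.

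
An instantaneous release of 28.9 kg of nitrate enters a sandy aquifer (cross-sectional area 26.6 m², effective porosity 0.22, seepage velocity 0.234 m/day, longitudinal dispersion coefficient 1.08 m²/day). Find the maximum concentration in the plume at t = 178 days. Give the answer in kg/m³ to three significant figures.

0.100 kg/m³

The peak of an instantaneous 1D plume sits at x = vt; there the Gaussian factor is 1 and C_max = M/(n_e·A·√(4πDt)), where n_e·A is the pore area the mass is dissolved in.
√(4πDt) = √(4π × 1.08 × 178) = 49.15 m, so C_max = 28.9/(0.22 × 26.6 × 49.15) = 0.100 kg/m³.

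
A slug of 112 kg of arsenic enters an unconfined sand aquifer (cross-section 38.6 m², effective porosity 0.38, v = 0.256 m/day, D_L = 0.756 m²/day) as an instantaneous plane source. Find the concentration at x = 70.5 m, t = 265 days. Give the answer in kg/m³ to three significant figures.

For an instantaneous plane source, C(x,t) = M/(n_e·A·√(4πDt)) · exp(−(x−vt)²/(4Dt)), with n_e·A the pore (flow) area.
Plume center vt = 0.256 × 265 = 67.84 m, so the well at 70.5 m is 2.66 m downgradient of the peak.
√(4πDt) = 50.18 m, giving peak height M/(n_e·A·√(4πDt)) = 112/(0.38 × 38.6 × 50.18) = 0.1522 kg/m³.
(x−vt)²/(4Dt) = (2.66)²/(4 × 0.756 × 265) = 0.008829; exp(−0.008829) = 0.9912.
C = 0.1522 × 0.9912 = 0.151 kg/m³.

0.151 kg/m³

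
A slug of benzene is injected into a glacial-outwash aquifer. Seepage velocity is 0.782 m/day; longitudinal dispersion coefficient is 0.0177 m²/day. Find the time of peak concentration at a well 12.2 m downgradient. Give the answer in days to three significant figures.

15.6 days

For the 1D instantaneous-source solution, setting ∂C/∂t = 0 at fixed x gives v²t² + 2Dt − x² = 0, so t = (√(D² + v²x²) − D)/v².
√(D² + v²x²) = √(0.0177² + 0.782² × 12.2²) = 9.540; v² = 0.611524.
t = (9.540 − 0.0177)/0.611524 = 15.6 days (vs. the pure-advection estimate x/v = 15.6 d).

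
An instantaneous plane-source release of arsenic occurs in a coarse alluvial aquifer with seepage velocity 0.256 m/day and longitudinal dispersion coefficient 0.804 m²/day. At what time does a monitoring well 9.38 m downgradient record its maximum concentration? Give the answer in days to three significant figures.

26.4 days

For the 1D instantaneous-source solution, setting ∂C/∂t = 0 at fixed x gives v²t² + 2Dt − x² = 0, so t = (√(D² + v²x²) − D)/v².
√(D² + v²x²) = √(0.804² + 0.256² × 9.38²) = 2.532; v² = 0.065536.
t = (2.532 − 0.804)/0.065536 = 26.4 days (vs. the pure-advection estimate x/v = 36.6 d).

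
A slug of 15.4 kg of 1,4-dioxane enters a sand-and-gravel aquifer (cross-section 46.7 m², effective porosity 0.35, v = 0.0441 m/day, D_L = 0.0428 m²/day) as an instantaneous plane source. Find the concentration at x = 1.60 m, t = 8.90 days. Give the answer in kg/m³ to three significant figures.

For an instantaneous plane source, C(x,t) = M/(n_e·A·√(4πDt)) · exp(−(x−vt)²/(4Dt)), with n_e·A the pore (flow) area.
Plume center vt = 0.0441 × 8.90 = 0.39249 m, so the well at 1.60 m is 1.20751 m downgradient of the peak.
√(4πDt) = 2.188 m, giving peak height M/(n_e·A·√(4πDt)) = 15.4/(0.35 × 46.7 × 2.188) = 0.4306 kg/m³.
(x−vt)²/(4Dt) = (1.20751)²/(4 × 0.0428 × 8.90) = 0.9569; exp(−0.9569) = 0.3841.
C = 0.4306 × 0.3841 = 0.165 kg/m³.

0.165 kg/m³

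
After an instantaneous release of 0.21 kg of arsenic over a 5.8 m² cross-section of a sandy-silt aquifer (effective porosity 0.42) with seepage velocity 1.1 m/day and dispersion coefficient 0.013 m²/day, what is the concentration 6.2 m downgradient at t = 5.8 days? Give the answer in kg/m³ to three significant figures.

0.0795 kg/m³

For an instantaneous plane source, C(x,t) = M/(n_e·A·√(4πDt)) · exp(−(x−vt)²/(4Dt)), with n_e·A the pore (flow) area.
Plume center vt = 1.1 × 5.8 = 6.38 m, so the well at 6.2 m is 0.18 m upgradient of the peak.
√(4πDt) = 0.9734 m, giving peak height M/(n_e·A·√(4πDt)) = 0.21/(0.42 × 5.8 × 0.9734) = 0.08856 kg/m³.
(x−vt)²/(4Dt) = (-0.18)²/(4 × 0.013 × 5.8) = 0.1074; exp(−0.1074) = 0.8982.
C = 0.08856 × 0.8982 = 0.0795 kg/m³.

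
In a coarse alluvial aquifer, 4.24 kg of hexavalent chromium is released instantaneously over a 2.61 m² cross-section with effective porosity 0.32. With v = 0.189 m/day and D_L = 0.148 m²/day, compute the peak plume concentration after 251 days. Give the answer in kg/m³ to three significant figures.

The peak of an instantaneous 1D plume sits at x = vt; there the Gaussian factor is 1 and C_max = M/(n_e·A·√(4πDt)), where n_e·A is the pore area the mass is dissolved in.
√(4πDt) = √(4π × 0.148 × 251) = 21.61 m, so C_max = 4.24/(0.32 × 2.61 × 21.61) = 0.235 kg/m³.

0.235 kg/m³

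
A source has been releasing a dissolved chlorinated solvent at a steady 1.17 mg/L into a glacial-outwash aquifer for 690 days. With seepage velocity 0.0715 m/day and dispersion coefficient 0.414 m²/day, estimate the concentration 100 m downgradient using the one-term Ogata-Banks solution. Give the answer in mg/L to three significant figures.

0.0199 mg/L

For a continuous step input, C/C₀ ≈ ½·erfc((x−vt)/(2√(Dt))).
vt = 0.0715 × 690 = 49.335 m and 2√(Dt) = 2√(0.414 × 690) = 33.80 m.
Argument (x−vt)/(2√(Dt)) = (100 − 49.335)/33.80 = 1.499; ½·erfc(1.499) = 0.01701.
C = 1.17 × 0.01701 = 0.0199 mg/L.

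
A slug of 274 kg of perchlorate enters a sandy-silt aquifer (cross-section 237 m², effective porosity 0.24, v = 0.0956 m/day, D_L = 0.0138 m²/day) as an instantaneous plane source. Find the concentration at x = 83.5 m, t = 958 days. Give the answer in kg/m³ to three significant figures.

For an instantaneous plane source, C(x,t) = M/(n_e·A·√(4πDt)) · exp(−(x−vt)²/(4Dt)), with n_e·A the pore (flow) area.
Plume center vt = 0.0956 × 958 = 91.5848 m, so the well at 83.5 m is 8.0848 m upgradient of the peak.
√(4πDt) = 12.89 m, giving peak height M/(n_e·A·√(4πDt)) = 274/(0.24 × 237 × 12.89) = 0.3737 kg/m³.
(x−vt)²/(4Dt) = (-8.0848)²/(4 × 0.0138 × 958) = 1.236; exp(−1.236) = 0.2905.
C = 0.3737 × 0.2905 = 0.109 kg/m³.

0.109 kg/m³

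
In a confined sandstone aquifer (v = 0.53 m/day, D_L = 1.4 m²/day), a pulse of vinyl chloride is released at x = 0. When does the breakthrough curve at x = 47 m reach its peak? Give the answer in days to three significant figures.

For the 1D instantaneous-source solution, setting ∂C/∂t = 0 at fixed x gives v²t² + 2Dt − x² = 0, so t = (√(D² + v²x²) − D)/v².
√(D² + v²x²) = √(1.4² + 0.53² × 47²) = 24.95; v² = 0.2809.
t = (24.95 − 1.4)/0.2809 = 83.8 days (vs. the pure-advection estimate x/v = 88.7 d).

83.8 days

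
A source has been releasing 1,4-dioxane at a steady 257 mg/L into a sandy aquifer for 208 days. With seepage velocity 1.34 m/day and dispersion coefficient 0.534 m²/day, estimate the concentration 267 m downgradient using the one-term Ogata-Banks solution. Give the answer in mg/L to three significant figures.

202 mg/L

For a continuous step input, C/C₀ ≈ ½·erfc((x−vt)/(2√(Dt))).
vt = 1.34 × 208 = 278.72 m and 2√(Dt) = 2√(0.534 × 208) = 21.08 m.
Argument (x−vt)/(2√(Dt)) = (267 − 278.72)/21.08 = -0.5560; ½·erfc(-0.5560) = 0.7842.
C = 257 × 0.7842 = 202 mg/L.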